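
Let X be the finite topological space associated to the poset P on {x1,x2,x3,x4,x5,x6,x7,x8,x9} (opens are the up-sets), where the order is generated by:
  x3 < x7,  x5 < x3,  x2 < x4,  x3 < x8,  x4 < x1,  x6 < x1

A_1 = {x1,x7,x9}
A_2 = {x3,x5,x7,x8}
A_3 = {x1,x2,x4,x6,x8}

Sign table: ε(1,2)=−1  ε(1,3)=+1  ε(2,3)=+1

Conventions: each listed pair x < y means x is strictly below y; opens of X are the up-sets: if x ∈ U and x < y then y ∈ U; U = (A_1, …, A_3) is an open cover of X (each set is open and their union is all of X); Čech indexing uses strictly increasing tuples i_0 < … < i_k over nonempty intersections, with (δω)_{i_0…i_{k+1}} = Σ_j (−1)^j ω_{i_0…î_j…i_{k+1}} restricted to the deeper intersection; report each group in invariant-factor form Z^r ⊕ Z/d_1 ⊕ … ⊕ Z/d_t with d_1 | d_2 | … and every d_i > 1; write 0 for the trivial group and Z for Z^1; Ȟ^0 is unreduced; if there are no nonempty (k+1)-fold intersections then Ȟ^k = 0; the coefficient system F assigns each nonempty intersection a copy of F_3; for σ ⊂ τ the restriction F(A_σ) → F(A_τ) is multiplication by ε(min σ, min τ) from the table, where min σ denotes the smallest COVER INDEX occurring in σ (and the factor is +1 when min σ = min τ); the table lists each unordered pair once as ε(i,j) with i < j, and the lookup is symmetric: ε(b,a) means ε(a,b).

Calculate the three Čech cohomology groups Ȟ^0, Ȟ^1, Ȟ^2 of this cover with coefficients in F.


Ȟ^0 = 0, Ȟ^1 = 0, Ȟ^2 = 0

nerve of the cover:
  A12={x7} A13={x1} A23={x8}
C dims 3,3; δ0: rk_F3 3
Ȟ^0 = (3 − 3) − 0 = 0, so Ȟ^0 ≅ 0
Ȟ^1 = (3 − 0) − 3 = 0, so Ȟ^1 ≅ 0
Ȟ^2 = (0 − 0) − 0 = 0, so Ȟ^2 ≅ 0


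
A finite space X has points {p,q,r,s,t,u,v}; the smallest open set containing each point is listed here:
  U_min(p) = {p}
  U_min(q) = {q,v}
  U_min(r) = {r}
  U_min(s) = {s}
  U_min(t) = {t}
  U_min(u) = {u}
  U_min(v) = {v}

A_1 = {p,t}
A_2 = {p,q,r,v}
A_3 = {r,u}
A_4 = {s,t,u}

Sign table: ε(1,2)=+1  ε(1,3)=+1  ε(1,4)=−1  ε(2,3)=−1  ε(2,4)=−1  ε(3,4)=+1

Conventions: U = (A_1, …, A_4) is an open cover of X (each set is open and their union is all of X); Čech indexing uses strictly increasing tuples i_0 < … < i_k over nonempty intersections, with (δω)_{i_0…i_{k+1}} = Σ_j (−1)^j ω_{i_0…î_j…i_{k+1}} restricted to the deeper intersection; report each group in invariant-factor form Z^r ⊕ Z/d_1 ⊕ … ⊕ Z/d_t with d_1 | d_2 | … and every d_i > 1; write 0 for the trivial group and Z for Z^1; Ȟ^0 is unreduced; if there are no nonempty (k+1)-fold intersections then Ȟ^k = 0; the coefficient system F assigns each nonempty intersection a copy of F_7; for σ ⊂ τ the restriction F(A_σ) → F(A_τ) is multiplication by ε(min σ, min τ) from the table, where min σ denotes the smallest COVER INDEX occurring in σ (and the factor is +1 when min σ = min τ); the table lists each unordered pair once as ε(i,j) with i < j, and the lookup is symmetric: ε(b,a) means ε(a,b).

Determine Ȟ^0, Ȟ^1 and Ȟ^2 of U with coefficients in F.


Ȟ^0(U;F) ≅ Z/7; Ȟ^1(U;F) ≅ Z/7; Ȟ^2(U;F) ≅ 0

nonempty intersections:
  A12={p} A14={t} A23={r} A34={u}
C dims 4,4; δ0: rk_F7 3
Ȟ^0: (4−3)−0=1 ⇒ Z/7
Ȟ^1: (4−0)−3=1 ⇒ Z/7
Ȟ^2: (0−0)−0=0 ⇒ 0


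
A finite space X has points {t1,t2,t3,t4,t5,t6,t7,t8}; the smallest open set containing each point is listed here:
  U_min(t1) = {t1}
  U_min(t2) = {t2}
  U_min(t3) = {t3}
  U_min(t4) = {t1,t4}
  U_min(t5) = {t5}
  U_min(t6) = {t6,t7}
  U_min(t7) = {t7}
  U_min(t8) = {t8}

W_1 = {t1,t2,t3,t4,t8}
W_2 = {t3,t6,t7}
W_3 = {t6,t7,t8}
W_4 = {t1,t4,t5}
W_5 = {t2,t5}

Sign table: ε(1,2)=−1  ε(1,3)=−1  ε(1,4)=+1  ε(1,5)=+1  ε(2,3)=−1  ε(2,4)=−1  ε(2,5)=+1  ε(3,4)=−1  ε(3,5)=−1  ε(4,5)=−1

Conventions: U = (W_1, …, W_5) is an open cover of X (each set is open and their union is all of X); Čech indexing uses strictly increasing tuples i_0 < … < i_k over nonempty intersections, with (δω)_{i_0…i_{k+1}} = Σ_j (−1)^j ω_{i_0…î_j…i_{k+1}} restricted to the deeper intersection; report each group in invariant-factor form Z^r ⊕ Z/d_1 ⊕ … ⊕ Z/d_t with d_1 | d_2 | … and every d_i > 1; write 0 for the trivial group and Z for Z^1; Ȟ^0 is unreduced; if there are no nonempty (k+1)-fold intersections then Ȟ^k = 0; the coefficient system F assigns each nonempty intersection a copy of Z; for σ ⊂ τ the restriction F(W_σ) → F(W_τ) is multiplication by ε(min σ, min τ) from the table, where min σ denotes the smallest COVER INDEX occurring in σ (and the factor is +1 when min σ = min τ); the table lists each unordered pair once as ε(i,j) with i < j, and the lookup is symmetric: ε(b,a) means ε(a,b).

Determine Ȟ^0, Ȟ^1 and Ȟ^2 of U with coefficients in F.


nerve simplices:
  W12={t3} W13={t8} W14={t1,t4} W15={t2} W23={t6,t7} W45={t5}
C dims 5,6; δ0: rk 5, SNF 1^4·2
degree 0: 5−5−0 = 0 → Ȟ^0 ≅ 0
degree 1: 6−0−5 = 1 plus torsion [2] → Ȟ^1 ≅ Z ⊕ Z/2
degree 2: 0−0−0 = 0 → Ȟ^2 ≅ 0

Ȟ^0 = 0, Ȟ^1 = Z ⊕ Z/2, Ȟ^2 = 0


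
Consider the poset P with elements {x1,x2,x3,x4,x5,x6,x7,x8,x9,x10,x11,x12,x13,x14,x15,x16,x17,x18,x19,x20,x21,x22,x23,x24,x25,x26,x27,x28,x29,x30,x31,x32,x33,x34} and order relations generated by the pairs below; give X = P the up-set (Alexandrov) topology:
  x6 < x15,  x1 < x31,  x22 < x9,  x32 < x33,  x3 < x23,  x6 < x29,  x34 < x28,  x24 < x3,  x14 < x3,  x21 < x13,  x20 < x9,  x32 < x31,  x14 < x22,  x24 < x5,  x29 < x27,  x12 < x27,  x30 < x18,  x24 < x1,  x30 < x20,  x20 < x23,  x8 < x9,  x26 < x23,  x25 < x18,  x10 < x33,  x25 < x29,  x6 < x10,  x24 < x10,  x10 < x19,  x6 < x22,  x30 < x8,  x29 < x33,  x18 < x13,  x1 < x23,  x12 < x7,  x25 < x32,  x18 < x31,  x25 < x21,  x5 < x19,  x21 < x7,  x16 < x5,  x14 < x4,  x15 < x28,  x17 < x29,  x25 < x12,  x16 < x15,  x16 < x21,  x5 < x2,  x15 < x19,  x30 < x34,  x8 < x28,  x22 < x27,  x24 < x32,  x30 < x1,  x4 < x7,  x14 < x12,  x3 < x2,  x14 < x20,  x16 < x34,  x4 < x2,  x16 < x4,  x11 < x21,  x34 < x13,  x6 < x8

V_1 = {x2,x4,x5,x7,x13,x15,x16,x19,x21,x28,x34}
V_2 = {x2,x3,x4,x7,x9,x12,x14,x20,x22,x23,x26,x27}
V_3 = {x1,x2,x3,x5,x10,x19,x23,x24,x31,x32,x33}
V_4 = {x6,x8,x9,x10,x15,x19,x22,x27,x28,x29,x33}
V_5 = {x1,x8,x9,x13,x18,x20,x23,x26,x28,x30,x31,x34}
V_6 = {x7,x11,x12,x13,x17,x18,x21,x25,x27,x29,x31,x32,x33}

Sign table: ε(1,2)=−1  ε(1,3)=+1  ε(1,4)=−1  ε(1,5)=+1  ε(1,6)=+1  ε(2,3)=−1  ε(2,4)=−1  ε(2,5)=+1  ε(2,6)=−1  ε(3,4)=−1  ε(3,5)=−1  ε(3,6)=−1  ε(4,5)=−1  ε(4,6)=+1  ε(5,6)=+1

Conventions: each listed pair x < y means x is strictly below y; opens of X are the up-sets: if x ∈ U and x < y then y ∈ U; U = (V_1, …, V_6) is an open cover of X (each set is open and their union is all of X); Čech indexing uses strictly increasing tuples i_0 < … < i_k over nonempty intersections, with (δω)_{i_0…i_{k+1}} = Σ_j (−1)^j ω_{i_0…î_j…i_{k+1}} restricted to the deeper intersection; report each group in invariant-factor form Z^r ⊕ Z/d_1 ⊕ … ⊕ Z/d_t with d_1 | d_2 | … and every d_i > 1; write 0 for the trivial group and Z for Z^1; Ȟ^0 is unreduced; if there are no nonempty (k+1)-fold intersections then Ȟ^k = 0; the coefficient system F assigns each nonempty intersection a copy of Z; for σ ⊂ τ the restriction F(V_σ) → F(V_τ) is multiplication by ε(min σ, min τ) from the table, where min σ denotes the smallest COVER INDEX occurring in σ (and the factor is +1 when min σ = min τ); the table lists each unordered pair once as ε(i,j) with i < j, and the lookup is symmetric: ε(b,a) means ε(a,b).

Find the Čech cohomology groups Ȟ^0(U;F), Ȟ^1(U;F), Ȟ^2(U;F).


Ȟ^0(U;F) ≅ 0; Ȟ^1(U;F) ≅ Z/2; Ȟ^2(U;F) ≅ Z

nonempty overlaps:
  V12={x2,x4,x7} V13={x2,x5,x19} V14={x15,x19,x28} V15={x13,x28,x34} V16={x7,x13,x21} V23={x2,x3,x23} V24={x9,x22,x27} V25={x9,x20,x23,x26} V26={x7,x12,x27} V34={x10,x19,x33} V35={x1,x23,x31} V36={x31,x32,x33} V45={x8,x9,x28} V46={x27,x29,x33} V56={x13,x18,x31}
  V123={x2} V126={x7} V134={x19} V145={x28} V156={x13} V235={x23} V245={x9} V246={x27} V346={x33} V356={x31}
C dims 6,15,10; δ0: rk 6, SNF 1^5·2; δ1: rk 9, SNF 1^9
degree 0: 6−6−0 = 0 → Ȟ^0 ≅ 0
degree 1: 15−9−6 = 0 plus torsion [2] → Ȟ^1 ≅ Z/2
degree 2: 10−0−9 = 1 → Ȟ^2 ≅ Z


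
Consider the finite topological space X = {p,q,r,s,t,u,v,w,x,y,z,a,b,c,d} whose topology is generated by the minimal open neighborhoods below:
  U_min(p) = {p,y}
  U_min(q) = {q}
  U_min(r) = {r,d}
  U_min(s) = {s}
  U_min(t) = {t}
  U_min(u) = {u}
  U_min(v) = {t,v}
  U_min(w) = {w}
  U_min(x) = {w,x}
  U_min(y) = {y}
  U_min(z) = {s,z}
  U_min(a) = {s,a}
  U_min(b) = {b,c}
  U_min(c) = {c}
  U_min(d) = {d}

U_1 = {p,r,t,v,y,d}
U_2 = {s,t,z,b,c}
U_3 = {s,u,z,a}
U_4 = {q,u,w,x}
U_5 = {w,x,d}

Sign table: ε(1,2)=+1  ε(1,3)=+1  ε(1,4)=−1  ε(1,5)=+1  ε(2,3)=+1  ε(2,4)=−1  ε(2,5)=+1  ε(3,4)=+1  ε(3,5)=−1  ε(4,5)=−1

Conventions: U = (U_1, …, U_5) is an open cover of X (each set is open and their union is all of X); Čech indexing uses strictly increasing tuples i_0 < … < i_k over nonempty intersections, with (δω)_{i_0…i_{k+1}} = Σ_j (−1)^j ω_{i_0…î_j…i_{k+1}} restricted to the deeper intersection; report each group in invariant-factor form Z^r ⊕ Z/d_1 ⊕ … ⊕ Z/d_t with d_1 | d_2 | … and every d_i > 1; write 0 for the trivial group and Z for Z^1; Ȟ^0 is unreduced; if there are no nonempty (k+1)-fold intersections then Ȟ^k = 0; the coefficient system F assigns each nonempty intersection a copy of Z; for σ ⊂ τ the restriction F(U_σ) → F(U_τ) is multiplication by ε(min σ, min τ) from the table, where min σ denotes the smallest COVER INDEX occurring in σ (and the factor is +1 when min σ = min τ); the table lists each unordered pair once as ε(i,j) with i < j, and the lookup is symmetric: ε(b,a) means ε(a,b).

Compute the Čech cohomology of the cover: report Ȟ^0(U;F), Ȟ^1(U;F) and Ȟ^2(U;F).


Ȟ^0(U;F) ≅ 0, Ȟ^1(U;F) ≅ Z/2 and Ȟ^2(U;F) ≅ 0

nerve of the cover:
  U12={t} U15={d} U23={s,z} U34={u} U45={w,x}
C dims 5,5; δ0: rk 5, SNF 1^4·2
Ȟ^0 = (5 − 5) − 0 = 0, so Ȟ^0 ≅ 0
Ȟ^1 = (5 − 0) − 5 = 0 plus torsion [2], so Ȟ^1 ≅ Z/2
Ȟ^2 = (0 − 0) − 0 = 0, so Ȟ^2 ≅ 0


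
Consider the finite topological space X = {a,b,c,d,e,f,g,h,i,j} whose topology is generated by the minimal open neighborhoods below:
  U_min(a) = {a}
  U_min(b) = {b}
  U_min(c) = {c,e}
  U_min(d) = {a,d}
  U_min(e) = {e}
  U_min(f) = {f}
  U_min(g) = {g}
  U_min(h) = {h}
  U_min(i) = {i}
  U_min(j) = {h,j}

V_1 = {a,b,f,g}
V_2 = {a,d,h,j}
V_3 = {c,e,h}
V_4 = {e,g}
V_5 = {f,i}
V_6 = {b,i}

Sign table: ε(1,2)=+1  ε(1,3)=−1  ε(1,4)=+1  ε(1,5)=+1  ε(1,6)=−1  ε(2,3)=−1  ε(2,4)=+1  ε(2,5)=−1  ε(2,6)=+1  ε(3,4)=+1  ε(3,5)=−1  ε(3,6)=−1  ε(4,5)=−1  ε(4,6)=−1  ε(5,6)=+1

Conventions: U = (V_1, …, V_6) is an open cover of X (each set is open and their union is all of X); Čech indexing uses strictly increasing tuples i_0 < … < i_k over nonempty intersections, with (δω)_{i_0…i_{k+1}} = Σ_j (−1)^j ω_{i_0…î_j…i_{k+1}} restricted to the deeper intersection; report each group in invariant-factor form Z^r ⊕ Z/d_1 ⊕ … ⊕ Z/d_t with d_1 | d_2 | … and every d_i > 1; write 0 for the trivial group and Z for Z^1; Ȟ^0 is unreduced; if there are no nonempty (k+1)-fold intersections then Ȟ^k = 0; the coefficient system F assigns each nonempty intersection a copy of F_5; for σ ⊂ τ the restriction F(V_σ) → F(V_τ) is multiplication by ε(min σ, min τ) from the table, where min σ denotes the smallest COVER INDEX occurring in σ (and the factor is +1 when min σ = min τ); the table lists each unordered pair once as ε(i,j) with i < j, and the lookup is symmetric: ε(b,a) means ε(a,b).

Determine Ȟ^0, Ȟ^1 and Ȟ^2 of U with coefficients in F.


Ȟ^0 ≅ 0, Ȟ^1 ≅ Z/5, Ȟ^2 ≅ 0

nerve simplices:
  V12={a} V14={g} V15={f} V16={b} V23={h} V34={e} V56={i}
C dims 6,7; δ0: rk_F5 6
degree 0: 6−6−0 = 0 → Ȟ^0 ≅ 0
degree 1: 7−0−6 = 1 → Ȟ^1 ≅ Z/5
degree 2: 0−0−0 = 0 → Ȟ^2 ≅ 0


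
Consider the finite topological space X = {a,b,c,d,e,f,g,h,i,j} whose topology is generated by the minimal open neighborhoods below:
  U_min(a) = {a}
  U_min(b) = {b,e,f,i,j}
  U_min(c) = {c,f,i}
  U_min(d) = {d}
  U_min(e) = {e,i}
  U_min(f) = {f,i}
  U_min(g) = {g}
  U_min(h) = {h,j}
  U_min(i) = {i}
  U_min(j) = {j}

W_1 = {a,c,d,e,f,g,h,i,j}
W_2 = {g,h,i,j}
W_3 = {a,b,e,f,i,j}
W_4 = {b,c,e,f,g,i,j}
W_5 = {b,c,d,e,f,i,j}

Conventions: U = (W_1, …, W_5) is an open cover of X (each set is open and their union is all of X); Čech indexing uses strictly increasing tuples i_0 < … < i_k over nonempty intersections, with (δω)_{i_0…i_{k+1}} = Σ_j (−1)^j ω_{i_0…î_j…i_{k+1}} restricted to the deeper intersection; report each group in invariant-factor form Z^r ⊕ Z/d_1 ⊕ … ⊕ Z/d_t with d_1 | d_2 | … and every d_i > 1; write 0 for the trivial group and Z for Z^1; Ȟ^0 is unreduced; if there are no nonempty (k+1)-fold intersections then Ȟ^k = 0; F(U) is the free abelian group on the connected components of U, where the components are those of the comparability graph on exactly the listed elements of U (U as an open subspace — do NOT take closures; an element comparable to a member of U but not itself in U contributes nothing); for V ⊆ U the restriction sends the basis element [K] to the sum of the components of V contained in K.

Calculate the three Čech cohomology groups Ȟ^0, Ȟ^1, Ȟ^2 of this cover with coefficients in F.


nerve of the cover:
  W12={g,h,i,j} W13={a,e,f,i,j} W14={c,e,f,g,i,j} W15={c,d,e,f,i,j} W23={i,j} W24={g,i,j} W25={i,j} W34={b,e,f,i,j} W35={b,e,f,i,j} W45={b,c,e,f,i,j}
  W123={i,j} W124={g,i,j} W125={i,j} W134={e,f,i,j} W135={e,f,i,j} W145={c,e,f,i,j} W234={i,j} W235={i,j} W245={i,j} W345={b,e,f,i,j}
  W1234={i,j} W1235={i,j} W1245={i,j} W1345={e,f,i,j} W2345={i,j}
  W12345={i,j}
components per intersection:
  W1: {a} {c,e,f,i} {d} {g} {h,j}
  W2: {g} {h,j} {i}
  W3: {a} {b,e,f,i,j}
  W4: {b,c,e,f,i,j} {g}
  W5: {b,c,e,f,i,j} {d}
  W12: {g} {h,j} {i}
  W13: {a} {e,f,i} {j}
  W14: {c,e,f,i} {g} {j}
  W15: {c,e,f,i} {d} {j}
  W23: {i} {j}
  W24: {g} {i} {j}
  W25: {i} {j}
  W34: {b,e,f,i,j}
  W35: {b,e,f,i,j}
  W45: {b,c,e,f,i,j}
  W123: {i} {j}
  W124: {g} {i} {j}
  W125: {i} {j}
  W134: {e,f,i} {j}
  W135: {e,f,i} {j}
  W145: {c,e,f,i} {j}
  W234: {i} {j}
  W235: {i} {j}
  W245: {i} {j}
  W345: {b,e,f,i,j}
  W1234: {i} {j}
  W1235: {i} {j}
  W1245: {i} {j}
  W1345: {e,f,i} {j}
  W2345: {i} {j}
  W12345: {i} {j}
C dims 14,22,20,10; δ0: rk 10, SNF 1^10; δ1: rk 12, SNF 1^12; δ2: rk 8, SNF 1^8
Ȟ^0 = (14 − 10) − 0 = 4, so Ȟ^0 ≅ Z^4
Ȟ^1 = (22 − 12) − 10 = 0, so Ȟ^1 ≅ 0
Ȟ^2 = (20 − 8) − 12 = 0, so Ȟ^2 ≅ 0

Ȟ^0(U;F) ≅ Z^4,  Ȟ^1(U;F) ≅ 0,  Ȟ^2(U;F) ≅ 0


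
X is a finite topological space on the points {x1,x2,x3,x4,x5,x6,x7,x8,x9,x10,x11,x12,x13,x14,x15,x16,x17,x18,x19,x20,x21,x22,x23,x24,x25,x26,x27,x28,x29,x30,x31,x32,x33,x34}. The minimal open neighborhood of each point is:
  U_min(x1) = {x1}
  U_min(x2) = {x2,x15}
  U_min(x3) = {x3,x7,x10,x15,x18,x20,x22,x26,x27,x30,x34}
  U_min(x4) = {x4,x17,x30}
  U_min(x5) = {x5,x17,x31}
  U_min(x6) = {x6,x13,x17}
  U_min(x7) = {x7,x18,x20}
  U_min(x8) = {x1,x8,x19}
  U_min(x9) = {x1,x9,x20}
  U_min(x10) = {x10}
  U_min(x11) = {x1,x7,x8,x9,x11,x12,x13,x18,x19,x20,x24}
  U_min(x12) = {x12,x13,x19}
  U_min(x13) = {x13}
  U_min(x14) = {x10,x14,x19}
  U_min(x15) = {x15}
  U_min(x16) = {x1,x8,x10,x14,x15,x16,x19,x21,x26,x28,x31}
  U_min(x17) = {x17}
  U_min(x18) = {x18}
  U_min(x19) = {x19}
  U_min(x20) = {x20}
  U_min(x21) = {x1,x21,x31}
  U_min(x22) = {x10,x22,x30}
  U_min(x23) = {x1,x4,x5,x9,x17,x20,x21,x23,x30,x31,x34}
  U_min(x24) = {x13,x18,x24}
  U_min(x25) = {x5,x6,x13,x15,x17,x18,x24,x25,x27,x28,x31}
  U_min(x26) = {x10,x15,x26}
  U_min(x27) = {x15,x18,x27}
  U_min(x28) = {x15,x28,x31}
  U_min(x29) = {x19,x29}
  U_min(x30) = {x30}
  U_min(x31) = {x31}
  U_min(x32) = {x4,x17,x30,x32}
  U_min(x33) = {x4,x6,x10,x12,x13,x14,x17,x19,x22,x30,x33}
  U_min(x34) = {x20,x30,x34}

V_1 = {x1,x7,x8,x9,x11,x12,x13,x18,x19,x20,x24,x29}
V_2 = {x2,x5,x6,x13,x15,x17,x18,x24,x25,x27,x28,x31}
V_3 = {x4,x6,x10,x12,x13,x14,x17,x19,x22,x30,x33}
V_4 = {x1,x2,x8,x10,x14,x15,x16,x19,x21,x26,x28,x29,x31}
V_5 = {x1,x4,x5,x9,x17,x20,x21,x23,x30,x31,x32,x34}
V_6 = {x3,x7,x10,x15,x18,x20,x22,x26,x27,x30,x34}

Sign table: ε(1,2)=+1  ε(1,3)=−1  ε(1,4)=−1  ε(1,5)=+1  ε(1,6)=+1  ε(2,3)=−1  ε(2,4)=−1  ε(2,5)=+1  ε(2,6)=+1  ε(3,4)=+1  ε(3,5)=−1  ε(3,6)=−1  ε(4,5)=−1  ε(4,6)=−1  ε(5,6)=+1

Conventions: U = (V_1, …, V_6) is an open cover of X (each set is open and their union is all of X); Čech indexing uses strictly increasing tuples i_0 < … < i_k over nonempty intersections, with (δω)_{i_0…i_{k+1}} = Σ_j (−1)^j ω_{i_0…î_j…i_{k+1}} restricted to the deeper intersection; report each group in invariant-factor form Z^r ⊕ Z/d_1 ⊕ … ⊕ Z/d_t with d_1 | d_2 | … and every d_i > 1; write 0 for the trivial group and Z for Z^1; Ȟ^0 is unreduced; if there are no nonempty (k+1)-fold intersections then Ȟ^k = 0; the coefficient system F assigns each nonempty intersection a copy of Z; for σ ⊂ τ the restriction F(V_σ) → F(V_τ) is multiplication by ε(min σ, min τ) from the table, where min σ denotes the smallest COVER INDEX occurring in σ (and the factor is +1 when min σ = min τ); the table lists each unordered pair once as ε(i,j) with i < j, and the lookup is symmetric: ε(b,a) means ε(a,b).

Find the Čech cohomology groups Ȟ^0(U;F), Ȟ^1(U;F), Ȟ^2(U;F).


Ȟ^0 ≅ Z,  Ȟ^1 ≅ 0,  Ȟ^2 ≅ Z/2

nonempty overlaps:
  V12={x13,x18,x24} V13={x12,x13,x19} V14={x1,x8,x19,x29} V15={x1,x9,x20} V16={x7,x18,x20} V23={x6,x13,x17} V24={x2,x15,x28,x31} V25={x5,x17,x31} V26={x15,x18,x27} V34={x10,x14,x19} V35={x4,x17,x30} V36={x10,x22,x30} V45={x1,x21,x31} V46={x10,x15,x26} V56={x20,x30,x34}
  V123={x13} V126={x18} V134={x19} V145={x1} V156={x20} V235={x17} V245={x31} V246={x15} V346={x10} V356={x30}
C dims 6,15,10; δ0: rk 5, SNF 1^5; δ1: rk 10, SNF 1^9·2
degree 0: 6−5−0 = 1 → Ȟ^0 ≅ Z
degree 1: 15−10−5 = 0 → Ȟ^1 ≅ 0
degree 2: 10−0−10 = 0 plus torsion [2] → Ȟ^2 ≅ Z/2


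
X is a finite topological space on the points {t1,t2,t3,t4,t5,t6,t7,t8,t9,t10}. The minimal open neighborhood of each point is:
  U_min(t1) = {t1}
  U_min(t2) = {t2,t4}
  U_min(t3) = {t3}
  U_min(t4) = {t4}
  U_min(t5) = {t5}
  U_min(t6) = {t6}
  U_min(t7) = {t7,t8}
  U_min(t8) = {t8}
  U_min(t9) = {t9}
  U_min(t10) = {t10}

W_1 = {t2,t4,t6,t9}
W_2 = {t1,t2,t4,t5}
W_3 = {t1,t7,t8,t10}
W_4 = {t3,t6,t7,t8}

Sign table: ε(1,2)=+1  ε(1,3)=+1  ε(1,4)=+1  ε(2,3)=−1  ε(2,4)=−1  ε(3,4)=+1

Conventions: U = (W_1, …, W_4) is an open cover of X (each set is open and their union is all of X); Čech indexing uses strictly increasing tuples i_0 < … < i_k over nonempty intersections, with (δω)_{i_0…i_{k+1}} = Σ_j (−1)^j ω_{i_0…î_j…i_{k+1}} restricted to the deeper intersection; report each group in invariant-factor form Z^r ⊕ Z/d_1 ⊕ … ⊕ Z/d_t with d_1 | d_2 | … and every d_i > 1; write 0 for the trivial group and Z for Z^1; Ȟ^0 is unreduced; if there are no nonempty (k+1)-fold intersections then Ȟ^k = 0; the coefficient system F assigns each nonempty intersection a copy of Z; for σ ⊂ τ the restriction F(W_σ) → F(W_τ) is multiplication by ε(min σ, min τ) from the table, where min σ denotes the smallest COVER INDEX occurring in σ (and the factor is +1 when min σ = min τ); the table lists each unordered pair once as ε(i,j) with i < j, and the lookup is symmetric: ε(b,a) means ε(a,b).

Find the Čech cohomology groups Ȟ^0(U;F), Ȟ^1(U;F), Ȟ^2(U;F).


nonempty intersections:
  W12={t2,t4} W14={t6} W23={t1} W34={t7,t8}
C dims 4,4; δ0: rk 4, SNF 1^3·2
Ȟ^0: (4−4)−0=0 ⇒ 0
Ȟ^1: (4−0)−4=0 plus torsion [2] ⇒ Z/2
Ȟ^2: (0−0)−0=0 ⇒ 0

Ȟ^0 ≅ 0; Ȟ^1 ≅ Z/2; Ȟ^2 ≅ 0


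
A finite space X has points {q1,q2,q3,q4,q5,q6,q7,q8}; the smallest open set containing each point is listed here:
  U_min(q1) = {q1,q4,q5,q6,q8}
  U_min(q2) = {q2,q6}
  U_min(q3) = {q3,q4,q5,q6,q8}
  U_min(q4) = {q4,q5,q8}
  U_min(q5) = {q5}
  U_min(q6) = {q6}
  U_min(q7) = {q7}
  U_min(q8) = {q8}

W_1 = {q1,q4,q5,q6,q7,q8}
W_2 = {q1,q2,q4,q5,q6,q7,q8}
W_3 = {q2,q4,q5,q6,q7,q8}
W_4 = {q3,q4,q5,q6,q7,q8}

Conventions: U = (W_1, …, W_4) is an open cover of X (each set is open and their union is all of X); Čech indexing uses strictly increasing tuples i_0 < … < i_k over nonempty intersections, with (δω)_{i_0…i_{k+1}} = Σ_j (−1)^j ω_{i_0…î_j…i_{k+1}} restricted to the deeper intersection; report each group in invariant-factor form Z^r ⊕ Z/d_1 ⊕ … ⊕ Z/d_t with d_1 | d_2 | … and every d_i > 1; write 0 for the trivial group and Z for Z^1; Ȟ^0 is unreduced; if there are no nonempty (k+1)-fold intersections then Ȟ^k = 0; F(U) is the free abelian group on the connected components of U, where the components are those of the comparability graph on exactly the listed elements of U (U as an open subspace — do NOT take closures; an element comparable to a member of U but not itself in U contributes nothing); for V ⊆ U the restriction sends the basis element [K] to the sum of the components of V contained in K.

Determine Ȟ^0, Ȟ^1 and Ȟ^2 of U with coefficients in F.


Ȟ^0 ≅ Z^2,  Ȟ^1 ≅ Z,  Ȟ^2 ≅ 0

cover nerve:
  W12={q1,q4,q5,q6,q7,q8} W13={q4,q5,q6,q7,q8} W14={q4,q5,q6,q7,q8} W23={q2,q4,q5,q6,q7,q8} W24={q4,q5,q6,q7,q8} W34={q4,q5,q6,q7,q8}
  W123={q4,q5,q6,q7,q8} W124={q4,q5,q6,q7,q8} W134={q4,q5,q6,q7,q8} W234={q4,q5,q6,q7,q8}
  W1234={q4,q5,q6,q7,q8}
components per intersection:
  W1: {q1,q4,q5,q6,q8} {q7}
  W2: {q1,q2,q4,q5,q6,q8} {q7}
  W3: {q2,q6} {q4,q5,q8} {q7}
  W4: {q3,q4,q5,q6,q8} {q7}
  W12: {q1,q4,q5,q6,q8} {q7}
  W13: {q4,q5,q8} {q6} {q7}
  W14: {q4,q5,q8} {q6} {q7}
  W23: {q2,q6} {q4,q5,q8} {q7}
  W24: {q4,q5,q8} {q6} {q7}
  W34: {q4,q5,q8} {q6} {q7}
  W123: {q4,q5,q8} {q6} {q7}
  W124: {q4,q5,q8} {q6} {q7}
  W134: {q4,q5,q8} {q6} {q7}
  W234: {q4,q5,q8} {q6} {q7}
  W1234: {q4,q5,q8} {q6} {q7}
C dims 9,17,12,3; δ0: rk 7, SNF 1^7; δ1: rk 9, SNF 1^9; δ2: rk 3, SNF 1^3
Ȟ^0: (9−7)−0=2 ⇒ Z^2
Ȟ^1: (17−9)−7=1 ⇒ Z
Ȟ^2: (12−3)−9=0 ⇒ 0


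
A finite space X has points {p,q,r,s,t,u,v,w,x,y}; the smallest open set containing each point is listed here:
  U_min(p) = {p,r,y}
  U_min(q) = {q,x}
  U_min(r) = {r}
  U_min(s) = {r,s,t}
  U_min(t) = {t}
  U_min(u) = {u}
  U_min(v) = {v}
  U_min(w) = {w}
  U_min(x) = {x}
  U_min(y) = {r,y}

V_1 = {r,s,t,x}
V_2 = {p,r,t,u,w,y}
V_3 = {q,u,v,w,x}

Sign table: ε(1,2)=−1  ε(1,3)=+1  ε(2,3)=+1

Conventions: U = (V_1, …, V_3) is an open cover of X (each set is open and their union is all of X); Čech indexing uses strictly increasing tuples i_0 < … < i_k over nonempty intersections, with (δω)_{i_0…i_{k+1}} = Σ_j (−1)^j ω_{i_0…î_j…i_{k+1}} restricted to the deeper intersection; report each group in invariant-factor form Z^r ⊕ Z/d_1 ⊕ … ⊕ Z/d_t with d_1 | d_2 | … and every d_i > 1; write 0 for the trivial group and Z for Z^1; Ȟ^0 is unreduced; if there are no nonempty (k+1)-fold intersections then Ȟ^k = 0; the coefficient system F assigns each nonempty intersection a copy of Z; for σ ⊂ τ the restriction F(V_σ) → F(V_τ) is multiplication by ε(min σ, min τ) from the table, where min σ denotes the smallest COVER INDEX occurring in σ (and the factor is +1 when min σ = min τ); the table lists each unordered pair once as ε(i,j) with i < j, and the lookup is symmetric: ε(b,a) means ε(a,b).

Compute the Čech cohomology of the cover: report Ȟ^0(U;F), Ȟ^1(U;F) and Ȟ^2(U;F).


nonempty intersections:
  V12={r,t} V13={x} V23={u,w}
C dims 3,3; δ0: rk 3, SNF 1^2·2
Ȟ^0: (3−3)−0=0 ⇒ 0
Ȟ^1: (3−0)−3=0 plus torsion [2] ⇒ Z/2
Ȟ^2: (0−0)−0=0 ⇒ 0

Ȟ^0 ≅ 0, Ȟ^1 ≅ Z/2 and Ȟ^2 ≅ 0


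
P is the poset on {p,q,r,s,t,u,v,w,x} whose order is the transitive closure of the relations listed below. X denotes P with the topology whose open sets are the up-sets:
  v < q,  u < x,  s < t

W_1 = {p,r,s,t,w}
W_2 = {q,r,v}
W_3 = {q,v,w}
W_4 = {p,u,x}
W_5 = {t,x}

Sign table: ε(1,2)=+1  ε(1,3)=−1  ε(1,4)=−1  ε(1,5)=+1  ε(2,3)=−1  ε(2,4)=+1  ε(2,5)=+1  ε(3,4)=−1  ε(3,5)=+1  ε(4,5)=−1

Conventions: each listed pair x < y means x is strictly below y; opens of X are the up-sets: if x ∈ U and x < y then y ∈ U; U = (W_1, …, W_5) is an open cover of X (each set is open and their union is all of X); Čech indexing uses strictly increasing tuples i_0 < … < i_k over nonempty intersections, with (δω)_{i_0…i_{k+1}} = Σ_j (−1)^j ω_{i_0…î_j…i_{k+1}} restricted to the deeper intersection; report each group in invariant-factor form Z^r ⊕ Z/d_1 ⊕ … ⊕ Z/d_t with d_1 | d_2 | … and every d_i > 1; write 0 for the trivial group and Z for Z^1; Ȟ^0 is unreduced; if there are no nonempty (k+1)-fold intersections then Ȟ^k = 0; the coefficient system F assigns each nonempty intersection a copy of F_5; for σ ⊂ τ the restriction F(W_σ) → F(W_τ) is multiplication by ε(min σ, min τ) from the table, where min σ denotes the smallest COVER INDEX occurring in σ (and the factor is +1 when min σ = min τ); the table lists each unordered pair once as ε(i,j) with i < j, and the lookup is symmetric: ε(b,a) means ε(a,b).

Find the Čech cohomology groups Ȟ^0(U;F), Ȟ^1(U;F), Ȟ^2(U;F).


intersection data:
  W12={r} W13={w} W14={p} W15={t} W23={q,v} W45={x}
C dims 5,6; δ0: rk_F5 4
Ȟ^0 = (5 − 4) − 0 = 1, so Ȟ^0 ≅ Z/5
Ȟ^1 = (6 − 0) − 4 = 2, so Ȟ^1 ≅ Z/5 ⊕ Z/5
Ȟ^2 = (0 − 0) − 0 = 0, so Ȟ^2 ≅ 0

Ȟ^0(U;F) ≅ Z/5,  Ȟ^1(U;F) ≅ Z/5 ⊕ Z/5,  Ȟ^2(U;F) ≅ 0


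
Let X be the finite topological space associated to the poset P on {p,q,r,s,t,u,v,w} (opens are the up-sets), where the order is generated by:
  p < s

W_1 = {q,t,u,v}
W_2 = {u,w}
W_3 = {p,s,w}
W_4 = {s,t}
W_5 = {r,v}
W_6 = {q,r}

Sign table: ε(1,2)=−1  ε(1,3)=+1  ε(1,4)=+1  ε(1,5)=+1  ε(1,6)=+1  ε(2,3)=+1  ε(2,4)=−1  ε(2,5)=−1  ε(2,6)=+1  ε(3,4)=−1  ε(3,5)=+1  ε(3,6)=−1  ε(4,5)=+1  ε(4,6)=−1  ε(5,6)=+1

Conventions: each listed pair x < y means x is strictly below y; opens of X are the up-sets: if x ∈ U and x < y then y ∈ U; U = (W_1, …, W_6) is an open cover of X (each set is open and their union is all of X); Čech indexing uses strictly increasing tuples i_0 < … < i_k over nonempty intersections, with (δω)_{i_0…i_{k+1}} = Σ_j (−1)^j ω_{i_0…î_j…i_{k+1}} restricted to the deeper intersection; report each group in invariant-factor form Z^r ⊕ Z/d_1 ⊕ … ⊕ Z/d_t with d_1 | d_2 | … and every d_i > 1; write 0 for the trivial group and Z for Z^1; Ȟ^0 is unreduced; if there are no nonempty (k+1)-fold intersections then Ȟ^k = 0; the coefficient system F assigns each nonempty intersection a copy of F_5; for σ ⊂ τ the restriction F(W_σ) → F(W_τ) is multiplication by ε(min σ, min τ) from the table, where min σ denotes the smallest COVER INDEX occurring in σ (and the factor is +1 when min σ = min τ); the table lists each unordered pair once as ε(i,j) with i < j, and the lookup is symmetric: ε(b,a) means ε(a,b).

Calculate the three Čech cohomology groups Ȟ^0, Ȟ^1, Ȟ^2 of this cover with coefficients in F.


Ȟ^0(U;F) ≅ Z/5,  Ȟ^1(U;F) ≅ Z/5 ⊕ Z/5,  Ȟ^2(U;F) ≅ 0

cover nerve:
  W12={u} W14={t} W15={v} W16={q} W23={w} W34={s} W56={r}
C dims 6,7; δ0: rk_F5 5
Ȟ^0: (6−5)−0=1 ⇒ Z/5
Ȟ^1: (7−0)−5=2 ⇒ Z/5 ⊕ Z/5
Ȟ^2: (0−0)−0=0 ⇒ 0


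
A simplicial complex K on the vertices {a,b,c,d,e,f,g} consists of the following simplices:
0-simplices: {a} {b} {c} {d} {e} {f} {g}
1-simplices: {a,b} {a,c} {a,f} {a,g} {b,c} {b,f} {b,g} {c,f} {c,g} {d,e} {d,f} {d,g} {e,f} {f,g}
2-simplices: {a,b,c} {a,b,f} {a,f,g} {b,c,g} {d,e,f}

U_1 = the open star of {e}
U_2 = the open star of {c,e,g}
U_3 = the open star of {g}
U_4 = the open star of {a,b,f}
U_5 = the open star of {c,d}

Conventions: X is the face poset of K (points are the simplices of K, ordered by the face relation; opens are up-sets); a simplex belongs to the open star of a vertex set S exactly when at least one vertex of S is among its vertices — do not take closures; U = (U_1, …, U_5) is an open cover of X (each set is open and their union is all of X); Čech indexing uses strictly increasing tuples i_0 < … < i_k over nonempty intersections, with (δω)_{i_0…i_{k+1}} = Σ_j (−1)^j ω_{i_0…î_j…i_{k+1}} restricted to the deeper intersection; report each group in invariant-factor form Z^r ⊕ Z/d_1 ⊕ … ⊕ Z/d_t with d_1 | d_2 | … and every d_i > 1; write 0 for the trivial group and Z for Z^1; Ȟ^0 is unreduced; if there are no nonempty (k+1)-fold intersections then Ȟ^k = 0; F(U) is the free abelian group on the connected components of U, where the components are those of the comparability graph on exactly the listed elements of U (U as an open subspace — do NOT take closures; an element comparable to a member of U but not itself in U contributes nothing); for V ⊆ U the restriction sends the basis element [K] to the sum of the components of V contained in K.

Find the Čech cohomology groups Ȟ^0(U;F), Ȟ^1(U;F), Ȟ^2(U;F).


nerve simplices:
  U1={{e},{d,e},{e,f},{d,e,f}} U2={{c},{e},{g},{a,c},{a,g},{b,c},{b,g},{c,f},{c,g},{d,e},{d,g},{e,f},{f,g},{a,b,c},{a,f,g},{b,c,g},{d,e,f}} U3={{g},{a,g},{b,g},{c,g},{d,g},{f,g},{a,f,g},{b,c,g}} U4={{a},{b},{f},{a,b},{a,c},{a,f},{a,g},{b,c},{b,f},{b,g},{c,f},{d,f},{e,f},{f,g},{a,b,c},{a,b,f},{a,f,g},{b,c,g},{d,e,f}} U5={{c},{d},{a,c},{b,c},{c,f},{c,g},{d,e},{d,f},{d,g},{a,b,c},{b,c,g},{d,e,f}}
  U12={{e},{d,e},{e,f},{d,e,f}} U14={{e,f},{d,e,f}} U15={{d,e},{d,e,f}} U23={{g},{a,g},{b,g},{c,g},{d,g},{f,g},{a,f,g},{b,c,g}} U24={{a,c},{a,g},{b,c},{b,g},{c,f},{e,f},{f,g},{a,b,c},{a,f,g},{b,c,g},{d,e,f}} U25={{c},{a,c},{b,c},{c,f},{c,g},{d,e},{d,g},{a,b,c},{b,c,g},{d,e,f}} U34={{a,g},{b,g},{f,g},{a,f,g},{b,c,g}} U35={{c,g},{d,g},{b,c,g}} U45={{a,c},{b,c},{c,f},{d,f},{a,b,c},{b,c,g},{d,e,f}}
  U124={{e,f},{d,e,f}} U125={{d,e},{d,e,f}} U145={{d,e,f}} U234={{a,g},{b,g},{f,g},{a,f,g},{b,c,g}} U235={{c,g},{d,g},{b,c,g}} U245={{a,c},{b,c},{c,f},{a,b,c},{b,c,g},{d,e,f}} U345={{b,c,g}}
  U1245={{d,e,f}} U2345={{b,c,g}}
components per intersection:
  U1: {{e},{d,e},{e,f},{d,e,f}}
  U2: {{c},{g},{a,c},{a,g},{b,c},{b,g},{c,f},{c,g},{d,g},{f,g},{a,b,c},{a,f,g},{b,c,g}} {{e},{d,e},{e,f},{d,e,f}}
  U3: {{g},{a,g},{b,g},{c,g},{d,g},{f,g},{a,f,g},{b,c,g}}
  U4: {{a},{b},{f},{a,b},{a,c},{a,f},{a,g},{b,c},{b,f},{b,g},{c,f},{d,f},{e,f},{f,g},{a,b,c},{a,b,f},{a,f,g},{b,c,g},{d,e,f}}
  U5: {{c},{a,c},{b,c},{c,f},{c,g},{a,b,c},{b,c,g}} {{d},{d,e},{d,f},{d,g},{d,e,f}}
  U12: {{e},{d,e},{e,f},{d,e,f}}
  U14: {{e,f},{d,e,f}}
  U15: {{d,e},{d,e,f}}
  U23: {{g},{a,g},{b,g},{c,g},{d,g},{f,g},{a,f,g},{b,c,g}}
  U24: {{a,c},{b,c},{b,g},{a,b,c},{b,c,g}} {{a,g},{f,g},{a,f,g}} {{c,f}} {{e,f},{d,e,f}}
  U25: {{c},{a,c},{b,c},{c,f},{c,g},{a,b,c},{b,c,g}} {{d,e},{d,e,f}} {{d,g}}
  U34: {{a,g},{f,g},{a,f,g}} {{b,g},{b,c,g}}
  U35: {{c,g},{b,c,g}} {{d,g}}
  U45: {{a,c},{b,c},{a,b,c},{b,c,g}} {{c,f}} {{d,f},{d,e,f}}
  U124: {{e,f},{d,e,f}}
  U125: {{d,e},{d,e,f}}
  U145: {{d,e,f}}
  U234: {{a,g},{f,g},{a,f,g}} {{b,g},{b,c,g}}
  U235: {{c,g},{b,c,g}} {{d,g}}
  U245: {{a,c},{b,c},{a,b,c},{b,c,g}} {{c,f}} {{d,e,f}}
  U345: {{b,c,g}}
  U1245: {{d,e,f}}
  U2345: {{b,c,g}}
C dims 7,18,11,2; δ0: rk 6, SNF 1^6; δ1: rk 9, SNF 1^9; δ2: rk 2, SNF 1^2
degree 0: 7−6−0 = 1 → Ȟ^0 ≅ Z
degree 1: 18−9−6 = 3 → Ȟ^1 ≅ Z^3
degree 2: 11−2−9 = 0 → Ȟ^2 ≅ 0

Ȟ^0(U;F) ≅ Z, Ȟ^1(U;F) ≅ Z^3 and Ȟ^2(U;F) ≅ 0


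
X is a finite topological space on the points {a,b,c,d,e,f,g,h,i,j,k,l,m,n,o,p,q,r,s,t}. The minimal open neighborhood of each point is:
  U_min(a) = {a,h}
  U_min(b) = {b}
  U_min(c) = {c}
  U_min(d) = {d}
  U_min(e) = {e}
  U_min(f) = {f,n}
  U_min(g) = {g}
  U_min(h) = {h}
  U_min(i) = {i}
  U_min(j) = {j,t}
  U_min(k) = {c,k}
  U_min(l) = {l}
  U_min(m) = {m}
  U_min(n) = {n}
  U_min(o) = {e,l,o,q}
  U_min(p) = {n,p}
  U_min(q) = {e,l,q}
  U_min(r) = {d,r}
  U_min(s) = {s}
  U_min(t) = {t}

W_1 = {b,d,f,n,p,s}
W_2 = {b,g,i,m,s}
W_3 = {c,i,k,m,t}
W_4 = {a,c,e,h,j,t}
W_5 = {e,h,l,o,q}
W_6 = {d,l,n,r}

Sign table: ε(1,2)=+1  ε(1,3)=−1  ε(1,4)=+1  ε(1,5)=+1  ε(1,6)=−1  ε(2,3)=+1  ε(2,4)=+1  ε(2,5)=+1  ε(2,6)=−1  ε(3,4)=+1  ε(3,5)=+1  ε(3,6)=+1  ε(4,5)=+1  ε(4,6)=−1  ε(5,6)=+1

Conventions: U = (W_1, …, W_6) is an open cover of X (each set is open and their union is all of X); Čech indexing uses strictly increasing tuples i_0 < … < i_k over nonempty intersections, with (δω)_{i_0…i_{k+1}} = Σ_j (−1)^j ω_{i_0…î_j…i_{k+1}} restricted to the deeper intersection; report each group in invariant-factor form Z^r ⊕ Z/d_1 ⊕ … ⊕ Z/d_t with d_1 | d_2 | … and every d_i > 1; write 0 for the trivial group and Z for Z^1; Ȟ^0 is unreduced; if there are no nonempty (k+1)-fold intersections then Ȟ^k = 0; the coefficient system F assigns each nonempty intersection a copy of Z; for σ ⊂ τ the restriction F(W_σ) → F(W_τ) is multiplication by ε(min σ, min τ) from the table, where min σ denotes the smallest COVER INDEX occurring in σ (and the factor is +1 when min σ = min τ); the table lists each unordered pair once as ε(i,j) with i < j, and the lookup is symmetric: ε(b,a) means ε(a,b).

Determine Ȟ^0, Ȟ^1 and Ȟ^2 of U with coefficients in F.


Ȟ^0(U;F) ≅ 0,  Ȟ^1(U;F) ≅ Z/2,  Ȟ^2(U;F) ≅ 0

cover nerve:
  W12={b,s} W16={d,n} W23={i,m} W34={c,t} W45={e,h} W56={l}
C dims 6,6; δ0: rk 6, SNF 1^5·2
Ȟ^0: (6−6)−0=0 ⇒ 0
Ȟ^1: (6−0)−6=0 plus torsion [2] ⇒ Z/2
Ȟ^2: (0−0)−0=0 ⇒ 0


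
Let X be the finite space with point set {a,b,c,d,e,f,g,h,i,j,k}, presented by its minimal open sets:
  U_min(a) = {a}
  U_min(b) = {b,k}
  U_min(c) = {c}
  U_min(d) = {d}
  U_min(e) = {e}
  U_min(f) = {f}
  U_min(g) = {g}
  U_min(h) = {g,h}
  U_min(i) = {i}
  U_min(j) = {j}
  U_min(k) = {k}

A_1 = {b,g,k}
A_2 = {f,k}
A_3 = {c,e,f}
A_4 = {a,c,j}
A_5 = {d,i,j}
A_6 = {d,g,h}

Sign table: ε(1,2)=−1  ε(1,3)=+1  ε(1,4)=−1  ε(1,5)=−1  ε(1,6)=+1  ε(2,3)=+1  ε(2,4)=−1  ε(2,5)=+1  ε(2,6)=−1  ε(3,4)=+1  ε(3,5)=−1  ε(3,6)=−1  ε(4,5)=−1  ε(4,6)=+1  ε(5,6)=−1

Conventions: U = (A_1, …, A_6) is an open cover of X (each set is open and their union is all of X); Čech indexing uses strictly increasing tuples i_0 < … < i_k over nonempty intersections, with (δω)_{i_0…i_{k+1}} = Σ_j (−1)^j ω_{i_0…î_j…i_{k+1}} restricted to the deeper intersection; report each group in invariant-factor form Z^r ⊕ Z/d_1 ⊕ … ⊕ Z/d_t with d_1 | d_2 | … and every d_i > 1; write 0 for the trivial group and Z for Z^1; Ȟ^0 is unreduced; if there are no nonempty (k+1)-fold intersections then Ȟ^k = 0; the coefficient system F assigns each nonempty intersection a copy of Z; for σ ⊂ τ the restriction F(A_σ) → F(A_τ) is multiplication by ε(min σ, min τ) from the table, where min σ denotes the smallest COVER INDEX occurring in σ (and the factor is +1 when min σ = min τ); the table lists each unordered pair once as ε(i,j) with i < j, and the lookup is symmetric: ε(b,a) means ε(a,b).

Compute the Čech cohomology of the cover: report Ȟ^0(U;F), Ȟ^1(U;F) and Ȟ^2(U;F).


Ȟ^0(U;F) ≅ 0, Ȟ^1(U;F) ≅ Z/2, Ȟ^2(U;F) ≅ 0

nonempty overlaps:
  A12={k} A16={g} A23={f} A34={c} A45={j} A56={d}
C dims 6,6; δ0: rk 6, SNF 1^5·2
degree 0: 6−6−0 = 0 → Ȟ^0 ≅ 0
degree 1: 6−0−6 = 0 plus torsion [2] → Ȟ^1 ≅ Z/2
degree 2: 0−0−0 = 0 → Ȟ^2 ≅ 0


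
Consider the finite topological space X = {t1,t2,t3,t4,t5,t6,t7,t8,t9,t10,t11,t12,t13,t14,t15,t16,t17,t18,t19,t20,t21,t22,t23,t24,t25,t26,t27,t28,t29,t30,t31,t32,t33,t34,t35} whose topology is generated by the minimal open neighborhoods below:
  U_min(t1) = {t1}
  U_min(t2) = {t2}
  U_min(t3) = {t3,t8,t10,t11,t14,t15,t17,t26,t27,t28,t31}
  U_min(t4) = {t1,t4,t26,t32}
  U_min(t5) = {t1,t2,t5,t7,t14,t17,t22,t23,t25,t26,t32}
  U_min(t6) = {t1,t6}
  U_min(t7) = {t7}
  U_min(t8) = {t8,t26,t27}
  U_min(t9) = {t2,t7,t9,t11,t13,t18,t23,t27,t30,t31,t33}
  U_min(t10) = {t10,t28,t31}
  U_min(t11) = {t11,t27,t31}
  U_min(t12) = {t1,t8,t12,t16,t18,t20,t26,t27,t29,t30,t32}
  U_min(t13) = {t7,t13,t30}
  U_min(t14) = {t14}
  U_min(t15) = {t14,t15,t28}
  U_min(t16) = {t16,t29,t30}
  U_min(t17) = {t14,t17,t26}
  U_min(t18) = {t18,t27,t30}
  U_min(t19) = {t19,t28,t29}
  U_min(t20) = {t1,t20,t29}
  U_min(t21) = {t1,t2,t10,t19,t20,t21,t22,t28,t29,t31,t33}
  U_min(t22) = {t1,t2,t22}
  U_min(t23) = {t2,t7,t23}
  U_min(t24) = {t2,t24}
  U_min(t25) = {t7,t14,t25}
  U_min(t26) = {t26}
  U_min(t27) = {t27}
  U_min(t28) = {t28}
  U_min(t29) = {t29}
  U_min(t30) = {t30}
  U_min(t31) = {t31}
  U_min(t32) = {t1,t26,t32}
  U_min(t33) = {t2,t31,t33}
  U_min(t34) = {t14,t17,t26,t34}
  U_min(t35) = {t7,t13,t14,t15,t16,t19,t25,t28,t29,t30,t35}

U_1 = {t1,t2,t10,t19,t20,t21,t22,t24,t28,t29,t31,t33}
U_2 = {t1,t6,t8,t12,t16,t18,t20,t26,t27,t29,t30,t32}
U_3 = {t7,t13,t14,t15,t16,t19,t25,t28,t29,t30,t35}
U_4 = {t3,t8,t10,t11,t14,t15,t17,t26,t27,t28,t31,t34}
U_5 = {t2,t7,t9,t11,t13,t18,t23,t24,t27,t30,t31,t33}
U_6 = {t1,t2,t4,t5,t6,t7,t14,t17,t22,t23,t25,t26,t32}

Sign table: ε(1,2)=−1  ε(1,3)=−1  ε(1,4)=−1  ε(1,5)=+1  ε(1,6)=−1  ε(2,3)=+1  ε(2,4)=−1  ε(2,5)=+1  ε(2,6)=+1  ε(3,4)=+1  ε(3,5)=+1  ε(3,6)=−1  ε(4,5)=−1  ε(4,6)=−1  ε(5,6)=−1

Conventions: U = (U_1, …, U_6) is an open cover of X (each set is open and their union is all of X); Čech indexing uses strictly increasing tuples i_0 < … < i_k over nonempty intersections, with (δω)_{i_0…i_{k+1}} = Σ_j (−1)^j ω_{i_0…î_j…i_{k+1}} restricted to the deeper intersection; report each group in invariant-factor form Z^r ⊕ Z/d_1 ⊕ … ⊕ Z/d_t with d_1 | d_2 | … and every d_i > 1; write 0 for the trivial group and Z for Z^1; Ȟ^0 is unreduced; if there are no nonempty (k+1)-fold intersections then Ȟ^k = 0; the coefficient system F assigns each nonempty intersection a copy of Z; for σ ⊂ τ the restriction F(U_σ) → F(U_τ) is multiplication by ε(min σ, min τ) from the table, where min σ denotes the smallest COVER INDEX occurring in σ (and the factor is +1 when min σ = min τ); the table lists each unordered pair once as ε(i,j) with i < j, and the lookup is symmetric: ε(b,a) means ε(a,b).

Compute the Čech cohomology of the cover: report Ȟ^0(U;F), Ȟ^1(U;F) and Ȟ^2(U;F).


Ȟ^0 ≅ 0, Ȟ^1 ≅ Z/2, Ȟ^2 ≅ Z

nerve of the cover:
  U12={t1,t20,t29} U13={t19,t28,t29} U14={t10,t28,t31} U15={t2,t24,t31,t33} U16={t1,t2,t22} U23={t16,t29,t30} U24={t8,t26,t27} U25={t18,t27,t30} U26={t1,t6,t26,t32} U34={t14,t15,t28} U35={t7,t13,t30} U36={t7,t14,t25} U45={t11,t27,t31} U46={t14,t17,t26} U56={t2,t7,t23}
  U123={t29} U126={t1} U134={t28} U145={t31} U156={t2} U235={t30} U245={t27} U246={t26} U346={t14} U356={t7}
C dims 6,15,10; δ0: rk 6, SNF 1^5·2; δ1: rk 9, SNF 1^9
Ȟ^0 = (6 − 6) − 0 = 0, so Ȟ^0 ≅ 0
Ȟ^1 = (15 − 9) − 6 = 0 plus torsion [2], so Ȟ^1 ≅ Z/2
Ȟ^2 = (10 − 0) − 9 = 1, so Ȟ^2 ≅ Z


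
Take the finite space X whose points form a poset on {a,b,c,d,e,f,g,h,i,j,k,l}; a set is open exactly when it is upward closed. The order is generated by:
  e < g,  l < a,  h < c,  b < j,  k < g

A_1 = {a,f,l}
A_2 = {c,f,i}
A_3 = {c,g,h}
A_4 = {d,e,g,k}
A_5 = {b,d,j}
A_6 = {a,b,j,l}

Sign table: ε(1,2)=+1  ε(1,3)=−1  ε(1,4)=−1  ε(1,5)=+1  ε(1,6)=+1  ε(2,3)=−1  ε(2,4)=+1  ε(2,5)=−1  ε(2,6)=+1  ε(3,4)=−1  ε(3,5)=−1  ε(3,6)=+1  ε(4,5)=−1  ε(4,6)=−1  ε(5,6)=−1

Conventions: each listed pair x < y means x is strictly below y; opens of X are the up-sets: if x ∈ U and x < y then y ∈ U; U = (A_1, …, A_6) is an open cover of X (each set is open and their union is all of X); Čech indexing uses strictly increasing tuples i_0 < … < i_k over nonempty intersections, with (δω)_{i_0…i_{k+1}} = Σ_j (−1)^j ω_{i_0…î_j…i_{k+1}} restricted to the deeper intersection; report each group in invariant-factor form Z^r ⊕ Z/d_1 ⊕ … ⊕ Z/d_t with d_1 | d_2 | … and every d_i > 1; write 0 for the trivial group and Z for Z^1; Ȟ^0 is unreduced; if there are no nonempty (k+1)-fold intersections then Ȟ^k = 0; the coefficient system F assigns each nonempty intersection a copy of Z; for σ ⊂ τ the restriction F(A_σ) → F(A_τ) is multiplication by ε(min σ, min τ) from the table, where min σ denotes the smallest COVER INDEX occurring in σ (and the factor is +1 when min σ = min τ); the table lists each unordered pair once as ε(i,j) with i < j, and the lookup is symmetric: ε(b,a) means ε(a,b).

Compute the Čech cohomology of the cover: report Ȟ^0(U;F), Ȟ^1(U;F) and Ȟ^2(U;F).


cover nerve:
  A12={f} A16={a,l} A23={c} A34={g} A45={d} A56={b,j}
C dims 6,6; δ0: rk 5, SNF 1^5
Ȟ^0: (6−5)−0=1 ⇒ Z
Ȟ^1: (6−0)−5=1 ⇒ Z
Ȟ^2: (0−0)−0=0 ⇒ 0

Ȟ^0 ≅ Z; Ȟ^1 ≅ Z; Ȟ^2 ≅ 0
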